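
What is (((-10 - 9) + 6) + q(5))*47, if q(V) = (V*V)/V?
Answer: -376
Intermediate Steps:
q(V) = V (q(V) = V²/V = V)
(((-10 - 9) + 6) + q(5))*47 = (((-10 - 9) + 6) + 5)*47 = ((-19 + 6) + 5)*47 = (-13 + 5)*47 = -8*47 = -376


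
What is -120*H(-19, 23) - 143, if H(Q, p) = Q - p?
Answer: 4897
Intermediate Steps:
-120*H(-19, 23) - 143 = -120*(-19 - 1*23) - 143 = -120*(-19 - 23) - 143 = -120*(-42) - 143 = 5040 - 143 = 4897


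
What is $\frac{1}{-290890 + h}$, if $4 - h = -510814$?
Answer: $\frac{1}{219928} \approx 4.5469 \cdot 10^{-6}$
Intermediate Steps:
$h = 510818$ ($h = 4 - -510814 = 4 + 510814 = 510818$)
$\frac{1}{-290890 + h} = \frac{1}{-290890 + 510818} = \frac{1}{219928}$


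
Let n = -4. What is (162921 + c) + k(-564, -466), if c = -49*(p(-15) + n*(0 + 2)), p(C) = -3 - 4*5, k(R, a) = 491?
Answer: 164931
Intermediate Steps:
p(C) = -23 (p(C) = -3 - 20 = -23)
c = 1519 (c = -49*(-23 - 4*(0 + 2)) = -49*(-23 - 4*2) = -49*(-23 - 8) = -49*(-31) = 1519)
(162921 + c) + k(-564, -466) = (162921 + 1519) + 491 = 164440 + 491 = 164931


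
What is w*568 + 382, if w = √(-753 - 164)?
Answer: 382 + 568*I*√917 ≈ 382.0 + 17200.0*I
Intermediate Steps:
w = I*√917 (w = √(-917) = I*√917 ≈ 30.282*I)
w*568 + 382 = (I*√917)*568 + 382 = 568*I*√917 + 382 = 382 + 568*I*√917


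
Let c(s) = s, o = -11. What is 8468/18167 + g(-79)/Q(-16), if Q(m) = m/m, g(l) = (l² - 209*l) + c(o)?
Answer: 413144215/18167 ≈ 22741.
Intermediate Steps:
g(l) = -11 + l² - 209*l (g(l) = (l² - 209*l) - 11 = -11 + l² - 209*l)
Q(m) = 1
8468/18167 + g(-79)/Q(-16) = 8468/18167 + (-11 + (-79)² - 209*(-79))/1 = 8468*(1/18167) + (-11 + 6241 + 16511)*1 = 8468/18167 + 22741*1 = 8468/18167 + 22741 = 413144215/18167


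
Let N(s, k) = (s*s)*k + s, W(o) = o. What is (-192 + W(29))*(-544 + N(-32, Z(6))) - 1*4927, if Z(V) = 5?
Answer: -745599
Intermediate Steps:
N(s, k) = s + k*s² (N(s, k) = s²*k + s = k*s² + s = s + k*s²)
(-192 + W(29))*(-544 + N(-32, Z(6))) - 1*4927 = (-192 + 29)*(-544 - 32*(1 + 5*(-32))) - 1*4927 = -163*(-544 - 32*(1 - 160)) - 4927 = -163*(-544 - 32*(-159)) - 4927 = -163*(-544 + 5088) - 4927 = -163*4544 - 4927 = -740672 - 4927 = -745599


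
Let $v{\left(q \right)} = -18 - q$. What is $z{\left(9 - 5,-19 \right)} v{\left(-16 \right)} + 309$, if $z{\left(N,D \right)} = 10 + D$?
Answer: $327$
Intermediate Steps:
$z{\left(9 - 5,-19 \right)} v{\left(-16 \right)} + 309 = \left(10 - 19\right) \left(-18 - -16\right) + 309 = - 9 \left(-18 + 16\right) + 309 = \left(-9\right) \left(-2\right) + 309 = 18 + 309 = 327$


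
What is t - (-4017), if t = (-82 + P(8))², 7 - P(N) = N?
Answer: 10906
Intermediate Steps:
P(N) = 7 - N
t = 6889 (t = (-82 + (7 - 1*8))² = (-82 + (7 - 8))² = (-82 - 1)² = (-83)² = 6889)
t - (-4017) = 6889 - (-4017) = 6889 - 1*(-4017) = 6889 + 4017 = 10906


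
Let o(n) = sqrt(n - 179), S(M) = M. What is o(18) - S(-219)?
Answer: 219 + I*sqrt(161) ≈ 219.0 + 12.689*I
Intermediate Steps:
o(n) = sqrt(-179 + n)
o(18) - S(-219) = sqrt(-179 + 18) - 1*(-219) = sqrt(-161) + 219 = I*sqrt(161) + 219 = 219 + I*sqrt(161)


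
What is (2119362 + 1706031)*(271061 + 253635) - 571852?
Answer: 2007167833676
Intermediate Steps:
(2119362 + 1706031)*(271061 + 253635) - 571852 = 3825393*524696 - 571852 = 2007168405528 - 571852 = 2007167833676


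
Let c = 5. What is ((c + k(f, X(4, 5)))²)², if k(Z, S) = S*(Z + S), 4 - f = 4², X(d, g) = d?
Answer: 531441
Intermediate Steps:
f = -12 (f = 4 - 1*4² = 4 - 1*16 = 4 - 16 = -12)
k(Z, S) = S*(S + Z)
((c + k(f, X(4, 5)))²)² = ((5 + 4*(4 - 12))²)² = ((5 + 4*(-8))²)² = ((5 - 32)²)² = ((-27)²)² = 729² = 531441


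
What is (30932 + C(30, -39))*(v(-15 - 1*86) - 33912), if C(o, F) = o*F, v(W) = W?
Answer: -1012294906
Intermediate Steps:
C(o, F) = F*o
(30932 + C(30, -39))*(v(-15 - 1*86) - 33912) = (30932 - 39*30)*((-15 - 1*86) - 33912) = (30932 - 1170)*((-15 - 86) - 33912) = 29762*(-101 - 33912) = 29762*(-34013) = -1012294906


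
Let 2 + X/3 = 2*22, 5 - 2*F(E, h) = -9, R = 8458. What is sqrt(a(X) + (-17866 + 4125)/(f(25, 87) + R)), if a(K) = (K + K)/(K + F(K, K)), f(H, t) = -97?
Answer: sqrt(704574967)/52953 ≈ 0.50127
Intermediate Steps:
F(E, h) = 7 (F(E, h) = 5/2 - 1/2*(-9) = 5/2 + 9/2 = 7)
X = 126 (X = -6 + 3*(2*22) = -6 + 3*44 = -6 + 132 = 126)
a(K) = 2*K/(7 + K) (a(K) = (K + K)/(K + 7) = (2*K)/(7 + K) = 2*K/(7 + K))
sqrt(a(X) + (-17866 + 4125)/(f(25, 87) + R)) = sqrt(2*126/(7 + 126) + (-17866 + 4125)/(-97 + 8458)) = sqrt(2*126/133 - 13741/8361) = sqrt(2*126*(1/133) - 13741*1/8361) = sqrt(36/19 - 13741/8361) = sqrt(39917/158859) = sqrt(704574967)/52953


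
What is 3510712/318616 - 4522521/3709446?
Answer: 482577043109/49245368614 ≈ 9.7994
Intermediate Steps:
3510712/318616 - 4522521/3709446 = 3510712*(1/318616) - 4522521*1/3709446 = 438839/39827 - 1507507/1236482 = 482577043109/49245368614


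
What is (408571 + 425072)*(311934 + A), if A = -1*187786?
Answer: 103495111164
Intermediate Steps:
A = -187786
(408571 + 425072)*(311934 + A) = (408571 + 425072)*(311934 - 187786) = 833643*124148 = 103495111164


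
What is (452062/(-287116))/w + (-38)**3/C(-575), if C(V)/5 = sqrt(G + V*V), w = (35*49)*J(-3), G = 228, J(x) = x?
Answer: 226031/738605910 - 54872*sqrt(330853)/1654265 ≈ -19.079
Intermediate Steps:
w = -5145 (w = (35*49)*(-3) = 1715*(-3) = -5145)
C(V) = 5*sqrt(228 + V**2) (C(V) = 5*sqrt(228 + V*V) = 5*sqrt(228 + V**2))
(452062/(-287116))/w + (-38)**3/C(-575) = (452062/(-287116))/(-5145) + (-38)**3/((5*sqrt(228 + (-575)**2))) = (452062*(-1/287116))*(-1/5145) - 54872*1/(5*sqrt(228 + 330625)) = -226031/143558*(-1/5145) - 54872*sqrt(330853)/1654265 = 226031/738605910 - 54872*sqrt(330853)/1654265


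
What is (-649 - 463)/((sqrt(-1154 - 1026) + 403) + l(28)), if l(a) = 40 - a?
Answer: -92296/34881 + 2224*I*sqrt(545)/174405 ≈ -2.646 + 0.2977*I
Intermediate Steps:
(-649 - 463)/((sqrt(-1154 - 1026) + 403) + l(28)) = (-649 - 463)/((sqrt(-1154 - 1026) + 403) + (40 - 1*28)) = -1112/((sqrt(-2180) + 403) + (40 - 28)) = -1112/((2*I*sqrt(545) + 403) + 12) = -1112/((403 + 2*I*sqrt(545)) + 12) = -1112/(415 + 2*I*sqrt(545))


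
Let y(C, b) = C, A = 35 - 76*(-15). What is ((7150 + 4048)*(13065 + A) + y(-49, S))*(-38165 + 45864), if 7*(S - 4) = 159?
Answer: 1227678467229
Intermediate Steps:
S = 187/7 (S = 4 + (⅐)*159 = 4 + 159/7 = 187/7 ≈ 26.714)
A = 1175 (A = 35 + 1140 = 1175)
((7150 + 4048)*(13065 + A) + y(-49, S))*(-38165 + 45864) = ((7150 + 4048)*(13065 + 1175) - 49)*(-38165 + 45864) = (11198*14240 - 49)*7699 = (159459520 - 49)*7699 = 159459471*7699 = 1227678467229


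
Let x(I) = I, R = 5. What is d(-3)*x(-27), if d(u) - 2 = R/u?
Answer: -9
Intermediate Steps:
d(u) = 2 + 5/u
d(-3)*x(-27) = (2 + 5/(-3))*(-27) = (2 + 5*(-1/3))*(-27) = (2 - 5/3)*(-27) = (1/3)*(-27) = -9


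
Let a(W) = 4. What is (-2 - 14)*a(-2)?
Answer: -64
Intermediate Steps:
(-2 - 14)*a(-2) = (-2 - 14)*4 = -16*4 = -64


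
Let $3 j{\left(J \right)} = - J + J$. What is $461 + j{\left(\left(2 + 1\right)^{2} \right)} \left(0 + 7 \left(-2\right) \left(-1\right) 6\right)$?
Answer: $461$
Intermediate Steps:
$j{\left(J \right)} = 0$ ($j{\left(J \right)} = \frac{- J + J}{3} = \frac{1}{3} \cdot 0 = 0$)
$461 + j{\left(\left(2 + 1\right)^{2} \right)} \left(0 + 7 \left(-2\right) \left(-1\right) 6\right) = 461 + 0 \left(0 + 7 \left(-2\right) \left(-1\right) 6\right) = 461 + 0 \left(0 + 7 \cdot 2 \cdot 6\right) = 461 + 0 \left(0 + 7 \cdot 12\right) = 461 + 0 \left(0 + 84\right) = 461 + 0 \cdot 84 = 461 + 0 = 461$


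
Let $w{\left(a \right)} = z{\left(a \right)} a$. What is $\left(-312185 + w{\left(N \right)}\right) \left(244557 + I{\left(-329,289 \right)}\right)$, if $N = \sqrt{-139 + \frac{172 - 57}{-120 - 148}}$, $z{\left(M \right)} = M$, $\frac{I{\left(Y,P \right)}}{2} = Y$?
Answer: $- \frac{20415065070353}{268} \approx -7.6176 \cdot 10^{10}$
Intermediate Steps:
$I{\left(Y,P \right)} = 2 Y$
$N = \frac{i \sqrt{2503589}}{134}$ ($N = \sqrt{-139 + \frac{115}{-268}} = \sqrt{-139 + 115 \left(- \frac{1}{268}\right)} = \sqrt{-139 - \frac{115}{268}} = \sqrt{- \frac{37367}{268}} = \frac{i \sqrt{2503589}}{134} \approx 11.808 i$)
$w{\left(a \right)} = a^{2}$ ($w{\left(a \right)} = a a = a^{2}$)
$\left(-312185 + w{\left(N \right)}\right) \left(244557 + I{\left(-329,289 \right)}\right) = \left(-312185 + \left(\frac{i \sqrt{2503589}}{134}\right)^{2}\right) \left(244557 + 2 \left(-329\right)\right) = \left(-312185 - \frac{37367}{268}\right) \left(244557 - 658\right) = \left(- \frac{83702947}{268}\right) 243899 = - \frac{20415065070353}{268}$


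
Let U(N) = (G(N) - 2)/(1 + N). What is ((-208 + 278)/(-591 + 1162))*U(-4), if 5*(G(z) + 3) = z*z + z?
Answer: 182/1713 ≈ 0.10625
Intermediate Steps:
G(z) = -3 + z/5 + z²/5 (G(z) = -3 + (z*z + z)/5 = -3 + (z² + z)/5 = -3 + (z + z²)/5 = -3 + (z/5 + z²/5) = -3 + z/5 + z²/5)
U(N) = (-5 + N/5 + N²/5)/(1 + N) (U(N) = ((-3 + N/5 + N²/5) - 2)/(1 + N) = (-5 + N/5 + N²/5)/(1 + N))
((-208 + 278)/(-591 + 1162))*U(-4) = ((-208 + 278)/(-591 + 1162))*((-25 - 4 + (-4)²)/(5*(1 - 4))) = (70/571)*((⅕)*(-25 - 4 + 16)/(-3)) = (70*(1/571))*((⅕)*(-⅓)*(-13)) = (70/571)*(13/15) = 182/1713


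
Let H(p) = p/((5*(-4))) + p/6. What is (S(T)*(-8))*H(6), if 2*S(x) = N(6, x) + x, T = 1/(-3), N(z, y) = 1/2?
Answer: -7/15 ≈ -0.46667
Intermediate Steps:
H(p) = 7*p/60 (H(p) = p/(-20) + p*(⅙) = p*(-1/20) + p/6 = -p/20 + p/6 = 7*p/60)
N(z, y) = ½
T = -⅓ (T = 1*(-⅓) = -⅓ ≈ -0.33333)
S(x) = ¼ + x/2 (S(x) = (½ + x)/2 = ¼ + x/2)
(S(T)*(-8))*H(6) = ((¼ + (½)*(-⅓))*(-8))*((7/60)*6) = ((¼ - ⅙)*(-8))*(7/10) = ((1/12)*(-8))*(7/10) = -⅔*7/10 = -7/15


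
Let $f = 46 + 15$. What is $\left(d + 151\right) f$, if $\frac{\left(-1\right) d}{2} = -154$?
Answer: $27999$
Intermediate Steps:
$d = 308$ ($d = \left(-2\right) \left(-154\right) = 308$)
$f = 61$
$\left(d + 151\right) f = \left(308 + 151\right) 61 = 459 \cdot 61 = 27999$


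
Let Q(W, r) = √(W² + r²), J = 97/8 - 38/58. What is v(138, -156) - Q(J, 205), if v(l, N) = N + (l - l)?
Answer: -156 - √2269034521/232 ≈ -361.32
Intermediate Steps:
v(l, N) = N (v(l, N) = N + 0 = N)
J = 2661/232 (J = 97*(⅛) - 38*1/58 = 97/8 - 19/29 = 2661/232 ≈ 11.470)
v(138, -156) - Q(J, 205) = -156 - √((2661/232)² + 205²) = -156 - √(7080921/53824 + 42025) = -156 - √(2269034521/53824) = -156 - √2269034521/232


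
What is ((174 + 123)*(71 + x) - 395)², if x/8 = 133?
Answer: 113366890000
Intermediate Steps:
x = 1064 (x = 8*133 = 1064)
((174 + 123)*(71 + x) - 395)² = ((174 + 123)*(71 + 1064) - 395)² = (297*1135 - 395)² = (337095 - 395)² = 336700² = 113366890000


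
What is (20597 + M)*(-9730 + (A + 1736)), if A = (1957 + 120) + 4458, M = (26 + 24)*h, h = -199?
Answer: -15533973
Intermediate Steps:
M = -9950 (M = (26 + 24)*(-199) = 50*(-199) = -9950)
A = 6535 (A = 2077 + 4458 = 6535)
(20597 + M)*(-9730 + (A + 1736)) = (20597 - 9950)*(-9730 + (6535 + 1736)) = 10647*(-9730 + 8271) = 10647*(-1459) = -15533973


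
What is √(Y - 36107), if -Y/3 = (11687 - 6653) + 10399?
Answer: I*√82406 ≈ 287.06*I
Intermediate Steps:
Y = -46299 (Y = -3*((11687 - 6653) + 10399) = -3*(5034 + 10399) = -3*15433 = -46299)
√(Y - 36107) = √(-46299 - 36107) = √(-82406) = I*√82406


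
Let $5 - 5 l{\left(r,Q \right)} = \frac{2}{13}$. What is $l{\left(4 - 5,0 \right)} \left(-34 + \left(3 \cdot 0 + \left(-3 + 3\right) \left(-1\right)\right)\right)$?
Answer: $- \frac{2142}{65} \approx -32.954$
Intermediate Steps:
$l{\left(r,Q \right)} = \frac{63}{65}$ ($l{\left(r,Q \right)} = 1 - \frac{2 \cdot \frac{1}{13}}{5} = 1 - \frac{2}{65} = \frac{63}{65}$)
$l{\left(4 - 5,0 \right)} \left(-34 + \left(3 \cdot 0 + \left(-3 + 3\right) \left(-1\right)\right)\right) = \frac{63 \left(-34 + \left(3 \cdot 0 + \left(-3 + 3\right) \left(-1\right)\right)\right)}{65} = \frac{63 \left(-34 + \left(0 + 0 \left(-1\right)\right)\right)}{65} = \frac{63 \left(-34 + \left(0 + 0\right)\right)}{65} = \frac{63 \left(-34 + 0\right)}{65} = \frac{63}{65} \left(-34\right) = - \frac{2142}{65}$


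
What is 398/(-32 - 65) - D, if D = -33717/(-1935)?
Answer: -1346893/62565 ≈ -21.528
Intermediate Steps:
D = 11239/645 (D = -33717*(-1/1935) = 11239/645 ≈ 17.425)
398/(-32 - 65) - D = 398/(-32 - 65) - 1*11239/645 = 398/(-97) - 11239/645 = 398*(-1/97) - 11239/645 = -398/97 - 11239/645 = -1346893/62565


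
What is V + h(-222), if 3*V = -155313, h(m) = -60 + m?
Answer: -52053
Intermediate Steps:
V = -51771 (V = (⅓)*(-155313) = -51771)
V + h(-222) = -51771 + (-60 - 222) = -51771 - 282 = -52053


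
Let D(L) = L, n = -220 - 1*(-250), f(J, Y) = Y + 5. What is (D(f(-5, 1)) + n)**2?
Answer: 1296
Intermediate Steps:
f(J, Y) = 5 + Y
n = 30 (n = -220 + 250 = 30)
(D(f(-5, 1)) + n)**2 = ((5 + 1) + 30)**2 = (6 + 30)**2 = 36**2 = 1296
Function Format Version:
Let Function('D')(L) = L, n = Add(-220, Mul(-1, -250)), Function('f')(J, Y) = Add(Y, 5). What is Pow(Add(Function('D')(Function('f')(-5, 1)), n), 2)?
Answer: 1296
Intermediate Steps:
Function('f')(J, Y) = Add(5, Y)
n = 30 (n = Add(-220, 250) = 30)
Pow(Add(Function('D')(Function('f')(-5, 1)), n), 2) = Pow(Add(Add(5, 1), 30), 2) = Pow(Add(6, 30), 2) = Pow(36, 2) = 1296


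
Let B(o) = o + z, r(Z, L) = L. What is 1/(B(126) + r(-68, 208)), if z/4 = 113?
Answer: 1/786 ≈ 0.0012723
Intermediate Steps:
z = 452 (z = 4*113 = 452)
B(o) = 452 + o (B(o) = o + 452 = 452 + o)
1/(B(126) + r(-68, 208)) = 1/((452 + 126) + 208) = 1/(578 + 208) = 1/786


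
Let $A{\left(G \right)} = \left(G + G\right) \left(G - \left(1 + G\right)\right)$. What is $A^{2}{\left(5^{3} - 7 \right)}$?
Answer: $55696$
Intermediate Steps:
$A{\left(G \right)} = - 2 G$ ($A{\left(G \right)} = 2 G \left(-1\right) = - 2 G$)
$A^{2}{\left(5^{3} - 7 \right)} = \left(- 2 \left(5^{3} - 7\right)\right)^{2} = \left(- 2 \left(125 - 7\right)\right)^{2} = \left(\left(-2\right) 118\right)^{2} = \left(-236\right)^{2} = 55696$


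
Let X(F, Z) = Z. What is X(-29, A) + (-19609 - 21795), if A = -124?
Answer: -41528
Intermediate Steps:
X(-29, A) + (-19609 - 21795) = -124 + (-19609 - 21795) = -124 - 41404 = -41528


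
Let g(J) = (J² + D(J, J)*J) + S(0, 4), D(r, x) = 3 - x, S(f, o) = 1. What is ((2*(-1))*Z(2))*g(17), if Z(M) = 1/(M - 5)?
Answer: 104/3 ≈ 34.667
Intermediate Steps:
Z(M) = 1/(-5 + M)
g(J) = 1 + J² + J*(3 - J) (g(J) = (J² + (3 - J)*J) + 1 = (J² + J*(3 - J)) + 1 = 1 + J² + J*(3 - J))
((2*(-1))*Z(2))*g(17) = ((2*(-1))/(-5 + 2))*(1 + 3*17) = (-2/(-3))*(1 + 51) = -2*(-⅓)*52 = (⅔)*52 = 104/3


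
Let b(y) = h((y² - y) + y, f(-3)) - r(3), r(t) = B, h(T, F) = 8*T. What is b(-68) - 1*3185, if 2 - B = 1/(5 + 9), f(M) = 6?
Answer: 473271/14 ≈ 33805.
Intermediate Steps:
B = 27/14 (B = 2 - 1/(5 + 9) = 2 - 1/14 = 27/14 ≈ 1.9286)
r(t) = 27/14
b(y) = -27/14 + 8*y² (b(y) = 8*((y² - y) + y) - 1*27/14 = 8*y² - 27/14 = -27/14 + 8*y²)
b(-68) - 1*3185 = (-27/14 + 8*(-68)²) - 1*3185 = (-27/14 + 8*4624) - 3185 = (-27/14 + 36992) - 3185 = 517861/14 - 3185 = 473271/14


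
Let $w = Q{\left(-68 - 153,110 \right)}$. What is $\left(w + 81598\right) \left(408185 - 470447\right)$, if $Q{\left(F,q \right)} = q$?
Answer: $-5087303496$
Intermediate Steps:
$w = 110$
$\left(w + 81598\right) \left(408185 - 470447\right) = \left(110 + 81598\right) \left(408185 - 470447\right) = 81708 \left(-62262\right) = -5087303496$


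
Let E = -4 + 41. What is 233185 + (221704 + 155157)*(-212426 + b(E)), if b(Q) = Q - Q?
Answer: -80054841601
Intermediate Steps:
E = 37
b(Q) = 0
233185 + (221704 + 155157)*(-212426 + b(E)) = 233185 + (221704 + 155157)*(-212426 + 0) = 233185 + 376861*(-212426) = 233185 - 80055074786 = -80054841601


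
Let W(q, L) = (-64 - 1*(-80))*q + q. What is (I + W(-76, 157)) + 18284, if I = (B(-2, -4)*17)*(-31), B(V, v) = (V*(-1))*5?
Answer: 11722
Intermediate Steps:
B(V, v) = -5*V (B(V, v) = -V*5 = -5*V)
I = -5270 (I = (-5*(-2)*17)*(-31) = (10*17)*(-31) = 170*(-31) = -5270)
W(q, L) = 17*q (W(q, L) = (-64 + 80)*q + q = 16*q + q = 17*q)
(I + W(-76, 157)) + 18284 = (-5270 + 17*(-76)) + 18284 = (-5270 - 1292) + 18284 = -6562 + 18284 = 11722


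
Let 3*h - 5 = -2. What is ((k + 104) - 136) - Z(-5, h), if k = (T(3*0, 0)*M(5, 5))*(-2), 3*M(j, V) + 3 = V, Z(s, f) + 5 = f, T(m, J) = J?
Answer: -28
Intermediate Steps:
h = 1 (h = 5/3 + (⅓)*(-2) = 5/3 - ⅔ = 1)
Z(s, f) = -5 + f
M(j, V) = -1 + V/3
k = 0 (k = (0*(-1 + (⅓)*5))*(-2) = (0*(-1 + 5/3))*(-2) = (0*(⅔))*(-2) = 0*(-2) = 0)
((k + 104) - 136) - Z(-5, h) = ((0 + 104) - 136) - (-5 + 1) = (104 - 136) - 1*(-4) = -32 + 4 = -28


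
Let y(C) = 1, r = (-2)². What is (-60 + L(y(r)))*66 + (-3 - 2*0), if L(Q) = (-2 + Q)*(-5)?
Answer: -3633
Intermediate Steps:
r = 4
L(Q) = 10 - 5*Q
(-60 + L(y(r)))*66 + (-3 - 2*0) = (-60 + (10 - 5*1))*66 + (-3 - 2*0) = (-60 + (10 - 5))*66 + (-3 + 0) = (-60 + 5)*66 - 3 = -55*66 - 3 = -3630 - 3 = -3633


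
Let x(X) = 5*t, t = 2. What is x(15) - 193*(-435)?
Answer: 83965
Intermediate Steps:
x(X) = 10 (x(X) = 5*2 = 10)
x(15) - 193*(-435) = 10 - 193*(-435) = 10 + 83955 = 83965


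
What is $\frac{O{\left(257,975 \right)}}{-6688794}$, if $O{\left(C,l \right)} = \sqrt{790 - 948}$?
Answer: $- \frac{i \sqrt{158}}{6688794} \approx - 1.8792 \cdot 10^{-6} i$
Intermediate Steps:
$O{\left(C,l \right)} = i \sqrt{158}$ ($O{\left(C,l \right)} = \sqrt{-158} = i \sqrt{158}$)
$\frac{O{\left(257,975 \right)}}{-6688794} = \frac{i \sqrt{158}}{-6688794} = i \sqrt{158} \left(- \frac{1}{6688794}\right) = - \frac{i \sqrt{158}}{6688794}$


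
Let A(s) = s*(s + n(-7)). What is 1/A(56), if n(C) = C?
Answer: 1/2744 ≈ 0.00036443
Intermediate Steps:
A(s) = s*(-7 + s) (A(s) = s*(s - 7) = s*(-7 + s))
1/A(56) = 1/(56*(-7 + 56)) = 1/(56*49) = 1/2744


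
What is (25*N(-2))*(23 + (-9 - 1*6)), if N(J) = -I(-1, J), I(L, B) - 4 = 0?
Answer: -800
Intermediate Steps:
I(L, B) = 4 (I(L, B) = 4 + 0 = 4)
N(J) = -4 (N(J) = -1*4 = -4)
(25*N(-2))*(23 + (-9 - 1*6)) = (25*(-4))*(23 + (-9 - 1*6)) = -100*(23 + (-9 - 6)) = -100*(23 - 15) = -100*8 = -800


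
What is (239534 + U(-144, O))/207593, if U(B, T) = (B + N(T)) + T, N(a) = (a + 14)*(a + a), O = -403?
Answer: 552521/207593 ≈ 2.6616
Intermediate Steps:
N(a) = 2*a*(14 + a) (N(a) = (14 + a)*(2*a) = 2*a*(14 + a))
U(B, T) = B + T + 2*T*(14 + T) (U(B, T) = (B + 2*T*(14 + T)) + T = B + T + 2*T*(14 + T))
(239534 + U(-144, O))/207593 = (239534 + (-144 - 403 + 2*(-403)*(14 - 403)))/207593 = (239534 + (-144 - 403 + 2*(-403)*(-389)))*(1/207593) = (239534 + (-144 - 403 + 313534))*(1/207593) = (239534 + 312987)*(1/207593) = 552521*(1/207593) = 552521/207593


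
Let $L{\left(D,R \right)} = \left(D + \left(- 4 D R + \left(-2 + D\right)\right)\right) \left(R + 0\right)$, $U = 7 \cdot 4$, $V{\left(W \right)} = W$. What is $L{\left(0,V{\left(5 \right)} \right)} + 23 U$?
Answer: $634$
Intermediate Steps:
$U = 28$
$L{\left(D,R \right)} = R \left(-2 + 2 D - 4 D R\right)$ ($L{\left(D,R \right)} = \left(D - \left(2 - D + 4 D R\right)\right) R = \left(-2 + 2 D - 4 D R\right) R = R \left(-2 + 2 D - 4 D R\right)$)
$L{\left(0,V{\left(5 \right)} \right)} + 23 U = 2 \cdot 5 \left(-1 + 0 - 0 \cdot 5\right) + 23 \cdot 28 = 2 \cdot 5 \left(-1 + 0 + 0\right) + 644 = 2 \cdot 5 \left(-1\right) + 644 = -10 + 644 = 634$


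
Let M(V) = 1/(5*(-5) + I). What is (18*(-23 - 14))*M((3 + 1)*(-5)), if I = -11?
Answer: 37/2 ≈ 18.500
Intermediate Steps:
M(V) = -1/36 (M(V) = 1/(5*(-5) - 11) = 1/(-25 - 11) = 1/(-36) = -1/36)
(18*(-23 - 14))*M((3 + 1)*(-5)) = (18*(-23 - 14))*(-1/36) = (18*(-37))*(-1/36) = -666*(-1/36) = 37/2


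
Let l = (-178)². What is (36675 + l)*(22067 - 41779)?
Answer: -1347492608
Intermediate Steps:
l = 31684
(36675 + l)*(22067 - 41779) = (36675 + 31684)*(22067 - 41779) = 68359*(-19712) = -1347492608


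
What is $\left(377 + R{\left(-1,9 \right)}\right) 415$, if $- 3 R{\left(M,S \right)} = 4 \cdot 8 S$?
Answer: $116615$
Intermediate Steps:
$R{\left(M,S \right)} = - \frac{32 S}{3}$ ($R{\left(M,S \right)} = - \frac{4 \cdot 8 S}{3} = - \frac{32 S}{3}$)
$\left(377 + R{\left(-1,9 \right)}\right) 415 = \left(377 - 96\right) 415 = 281 \cdot 415 = 116615$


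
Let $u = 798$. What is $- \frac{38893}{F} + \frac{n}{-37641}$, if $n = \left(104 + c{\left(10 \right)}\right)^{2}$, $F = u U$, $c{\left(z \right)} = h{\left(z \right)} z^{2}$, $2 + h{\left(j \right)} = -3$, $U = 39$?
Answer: $- \frac{111305245}{20551986} \approx -5.4158$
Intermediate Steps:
$h{\left(j \right)} = -5$ ($h{\left(j \right)} = -2 - 3 = -5$)
$c{\left(z \right)} = - 5 z^{2}$
$F = 31122$ ($F = 798 \cdot 39 = 31122$)
$n = 156816$ ($n = \left(104 - 5 \cdot 10^{2}\right)^{2} = \left(104 - 500\right)^{2} = \left(-396\right)^{2} = 156816$)
$- \frac{38893}{F} + \frac{n}{-37641} = - \frac{38893}{31122} + \frac{156816}{-37641} = \left(-38893\right) \frac{1}{31122} + 156816 \left(- \frac{1}{37641}\right) = - \frac{2047}{1638} - \frac{52272}{12547} = - \frac{111305245}{20551986}$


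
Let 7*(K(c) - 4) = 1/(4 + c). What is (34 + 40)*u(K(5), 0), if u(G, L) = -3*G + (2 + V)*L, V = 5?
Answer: -18722/21 ≈ -891.52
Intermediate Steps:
K(c) = 4 + 1/(7*(4 + c))
u(G, L) = -3*G + 7*L (u(G, L) = -3*G + (2 + 5)*L = -3*G + 7*L)
(34 + 40)*u(K(5), 0) = (34 + 40)*(-3*(113 + 28*5)/(7*(4 + 5)) + 7*0) = 74*(-3*(113 + 140)/(7*9) + 0) = 74*(-3*253/(7*9) + 0) = 74*(-3*253/63 + 0) = 74*(-253/21 + 0) = 74*(-253/21) = -18722/21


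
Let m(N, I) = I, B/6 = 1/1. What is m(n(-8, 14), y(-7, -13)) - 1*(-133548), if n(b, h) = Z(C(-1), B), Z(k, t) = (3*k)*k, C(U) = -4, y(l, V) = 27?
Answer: 133575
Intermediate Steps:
B = 6 (B = 6/1 = 6*1 = 6)
Z(k, t) = 3*k²
n(b, h) = 48 (n(b, h) = 3*(-4)² = 3*16 = 48)
m(n(-8, 14), y(-7, -13)) - 1*(-133548) = 27 - 1*(-133548) = 27 + 133548 = 133575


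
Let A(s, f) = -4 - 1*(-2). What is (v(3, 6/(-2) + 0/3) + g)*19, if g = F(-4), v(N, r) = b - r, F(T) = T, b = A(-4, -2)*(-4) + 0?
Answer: 133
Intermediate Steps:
A(s, f) = -2 (A(s, f) = -4 + 2 = -2)
b = 8 (b = -2*(-4) + 0 = 8 + 0 = 8)
v(N, r) = 8 - r
g = -4
(v(3, 6/(-2) + 0/3) + g)*19 = ((8 - (6/(-2) + 0/3)) - 4)*19 = ((8 - (6*(-½) + 0*(⅓))) - 4)*19 = ((8 - (-3 + 0)) - 4)*19 = ((8 - 1*(-3)) - 4)*19 = ((8 + 3) - 4)*19 = (11 - 4)*19 = 7*19 = 133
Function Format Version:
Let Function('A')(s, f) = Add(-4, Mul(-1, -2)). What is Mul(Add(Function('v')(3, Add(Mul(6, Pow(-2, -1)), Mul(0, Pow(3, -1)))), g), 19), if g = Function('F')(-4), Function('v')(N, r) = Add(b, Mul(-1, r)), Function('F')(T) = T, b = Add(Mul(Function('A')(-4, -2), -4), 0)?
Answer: 133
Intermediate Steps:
Function('A')(s, f) = -2 (Function('A')(s, f) = Add(-4, 2) = -2)
b = 8 (b = Add(Mul(-2, -4), 0) = Add(8, 0) = 8)
Function('v')(N, r) = Add(8, Mul(-1, r))
g = -4
Mul(Add(Function('v')(3, Add(Mul(6, Pow(-2, -1)), Mul(0, Pow(3, -1)))), g), 19) = Mul(Add(Add(8, Mul(-1, Add(Mul(6, Pow(-2, -1)), Mul(0, Pow(3, -1))))), -4), 19) = Mul(Add(Add(8, Mul(-1, Add(Mul(6, Rational(-1, 2)), Mul(0, Rational(1, 3))))), -4), 19) = Mul(Add(Add(8, Mul(-1, Add(-3, 0))), -4), 19) = Mul(Add(Add(8, Mul(-1, -3)), -4), 19) = Mul(Add(Add(8, 3), -4), 19) = Mul(Add(11, -4), 19) = Mul(7, 19) = 133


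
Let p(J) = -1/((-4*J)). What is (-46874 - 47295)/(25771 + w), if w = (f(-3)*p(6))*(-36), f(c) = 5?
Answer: -188338/51527 ≈ -3.6551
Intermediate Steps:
p(J) = 1/(4*J) (p(J) = -(-1)/(4*J) = 1/(4*J))
w = -15/2 (w = (5*((1/4)/6))*(-36) = (5*((1/4)*(1/6)))*(-36) = (5*(1/24))*(-36) = (5/24)*(-36) = -15/2 ≈ -7.5000)
(-46874 - 47295)/(25771 + w) = (-46874 - 47295)/(25771 - 15/2) = -94169/51527/2 = -94169*2/51527 = -188338/51527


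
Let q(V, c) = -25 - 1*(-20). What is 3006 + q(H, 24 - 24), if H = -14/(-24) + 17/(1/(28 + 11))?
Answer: 3001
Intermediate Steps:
H = 7963/12 (H = -14*(-1/24) + 17/(1/39) = 7/12 + 17/(1/39) = 7/12 + 17*39 = 7/12 + 663 = 7963/12 ≈ 663.58)
q(V, c) = -5 (q(V, c) = -25 + 20 = -5)
3006 + q(H, 24 - 24) = 3006 - 5 = 3001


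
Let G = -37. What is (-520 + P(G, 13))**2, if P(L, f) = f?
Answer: 257049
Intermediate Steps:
(-520 + P(G, 13))**2 = (-520 + 13)**2 = (-507)**2 = 257049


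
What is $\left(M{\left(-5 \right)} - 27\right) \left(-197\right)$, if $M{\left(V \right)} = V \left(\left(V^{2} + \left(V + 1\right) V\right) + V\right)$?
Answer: $44719$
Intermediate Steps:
$M{\left(V \right)} = V \left(V + V^{2} + V \left(1 + V\right)\right)$ ($M{\left(V \right)} = V \left(\left(V^{2} + \left(1 + V\right) V\right) + V\right) = V \left(\left(V^{2} + V \left(1 + V\right)\right) + V\right) = V \left(V + V^{2} + V \left(1 + V\right)\right)$)
$\left(M{\left(-5 \right)} - 27\right) \left(-197\right) = \left(2 \left(-5\right)^{2} \left(1 - 5\right) - 27\right) \left(-197\right) = \left(2 \cdot 25 \left(-4\right) - 27\right) \left(-197\right) = \left(-200 - 27\right) \left(-197\right) = \left(-227\right) \left(-197\right) = 44719$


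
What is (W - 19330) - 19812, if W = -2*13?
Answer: -39168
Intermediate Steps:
W = -26
(W - 19330) - 19812 = (-26 - 19330) - 19812 = -19356 - 19812 = -39168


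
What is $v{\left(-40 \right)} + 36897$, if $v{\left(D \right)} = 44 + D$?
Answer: $36901$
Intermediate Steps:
$v{\left(-40 \right)} + 36897 = \left(44 - 40\right) + 36897 = 4 + 36897 = 36901$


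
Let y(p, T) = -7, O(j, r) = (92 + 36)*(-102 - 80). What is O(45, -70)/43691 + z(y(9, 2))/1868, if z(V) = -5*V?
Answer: -41987743/81614788 ≈ -0.51446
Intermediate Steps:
O(j, r) = -23296 (O(j, r) = 128*(-182) = -23296)
O(45, -70)/43691 + z(y(9, 2))/1868 = -23296/43691 - 5*(-7)/1868 = -23296*1/43691 + 35*(1/1868) = -23296/43691 + 35/1868 = -41987743/81614788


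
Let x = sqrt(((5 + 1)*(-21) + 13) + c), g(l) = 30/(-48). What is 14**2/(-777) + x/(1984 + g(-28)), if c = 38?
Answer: -28/111 + 40*I*sqrt(3)/15867 ≈ -0.25225 + 0.0043664*I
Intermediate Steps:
g(l) = -5/8 (g(l) = 30*(-1/48) = -5/8)
x = 5*I*sqrt(3) (x = sqrt(((5 + 1)*(-21) + 13) + 38) = sqrt((6*(-21) + 13) + 38) = sqrt((-126 + 13) + 38) = sqrt(-113 + 38) = sqrt(-75) = 5*I*sqrt(3) ≈ 8.6602*I)
14**2/(-777) + x/(1984 + g(-28)) = 14**2/(-777) + (5*I*sqrt(3))/(1984 - 5/8) = 196*(-1/777) + (5*I*sqrt(3))/(15867/8) = -28/111 + (5*I*sqrt(3))*(8/15867) = -28/111 + 40*I*sqrt(3)/15867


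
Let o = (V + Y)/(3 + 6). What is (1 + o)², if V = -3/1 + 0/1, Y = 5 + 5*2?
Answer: 49/9 ≈ 5.4444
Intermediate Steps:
Y = 15 (Y = 5 + 10 = 15)
V = -3 (V = -3*1 + 0*1 = -3 + 0 = -3)
o = 4/3 (o = (-3 + 15)/(3 + 6) = 12/9 = 12*(⅑) = 4/3 ≈ 1.3333)
(1 + o)² = (1 + 4/3)² = (7/3)² = 49/9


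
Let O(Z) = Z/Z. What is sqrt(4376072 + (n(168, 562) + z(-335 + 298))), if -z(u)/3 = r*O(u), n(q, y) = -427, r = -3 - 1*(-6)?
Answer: 2*sqrt(1093909) ≈ 2091.8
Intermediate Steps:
O(Z) = 1
r = 3 (r = -3 + 6 = 3)
z(u) = -9
sqrt(4376072 + (n(168, 562) + z(-335 + 298))) = sqrt(4376072 + (-427 - 9)) = sqrt(4376072 - 436) = sqrt(4375636) = 2*sqrt(1093909)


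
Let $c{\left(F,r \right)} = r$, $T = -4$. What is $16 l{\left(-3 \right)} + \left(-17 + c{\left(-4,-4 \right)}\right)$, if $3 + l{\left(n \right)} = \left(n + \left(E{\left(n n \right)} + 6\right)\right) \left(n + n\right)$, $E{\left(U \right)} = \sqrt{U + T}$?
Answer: $-357 - 96 \sqrt{5} \approx -571.66$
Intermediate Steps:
$E{\left(U \right)} = \sqrt{-4 + U}$ ($E{\left(U \right)} = \sqrt{U - 4} = \sqrt{-4 + U}$)
$l{\left(n \right)} = -3 + 2 n \left(6 + n + \sqrt{-4 + n^{2}}\right)$ ($l{\left(n \right)} = -3 + \left(n + \left(\sqrt{-4 + n n} + 6\right)\right) \left(n + n\right) = -3 + \left(n + \left(\sqrt{-4 + n^{2}} + 6\right)\right) 2 n = -3 + \left(n + \left(6 + \sqrt{-4 + n^{2}}\right)\right) 2 n = -3 + \left(6 + n + \sqrt{-4 + n^{2}}\right) 2 n = -3 + 2 n \left(6 + n + \sqrt{-4 + n^{2}}\right)$)
$16 l{\left(-3 \right)} + \left(-17 + c{\left(-4,-4 \right)}\right) = 16 \left(-3 + 2 \left(-3\right)^{2} + 12 \left(-3\right) + 2 \left(-3\right) \sqrt{-4 + \left(-3\right)^{2}}\right) - 21 = 16 \left(-3 + 2 \cdot 9 - 36 + 2 \left(-3\right) \sqrt{-4 + 9}\right) - 21 = 16 \left(-3 + 18 - 36 + 2 \left(-3\right) \sqrt{5}\right) - 21 = 16 \left(-3 + 18 - 36 - 6 \sqrt{5}\right) - 21 = 16 \left(-21 - 6 \sqrt{5}\right) - 21 = \left(-336 - 96 \sqrt{5}\right) - 21 = -357 - 96 \sqrt{5}$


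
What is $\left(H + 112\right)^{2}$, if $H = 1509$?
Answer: $2627641$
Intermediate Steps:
$\left(H + 112\right)^{2} = \left(1509 + 112\right)^{2} = 1621^{2} = 2627641$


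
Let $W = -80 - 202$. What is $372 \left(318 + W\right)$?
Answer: $13392$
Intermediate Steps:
$W = -282$
$372 \left(318 + W\right) = 372 \left(318 - 282\right) = 372 \cdot 36 = 13392$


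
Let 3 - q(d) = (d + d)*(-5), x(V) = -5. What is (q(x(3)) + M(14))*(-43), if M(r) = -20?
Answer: 2881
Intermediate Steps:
q(d) = 3 + 10*d (q(d) = 3 - (d + d)*(-5) = 3 - 2*d*(-5) = 3 - (-10)*d = 3 + 10*d)
(q(x(3)) + M(14))*(-43) = ((3 + 10*(-5)) - 20)*(-43) = ((3 - 50) - 20)*(-43) = (-47 - 20)*(-43) = -67*(-43) = 2881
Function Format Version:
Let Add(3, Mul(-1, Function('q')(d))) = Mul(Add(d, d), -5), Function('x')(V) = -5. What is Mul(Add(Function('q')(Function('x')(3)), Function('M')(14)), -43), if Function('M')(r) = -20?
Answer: 2881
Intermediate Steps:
Function('q')(d) = Add(3, Mul(10, d)) (Function('q')(d) = Add(3, Mul(-1, Mul(Add(d, d), -5))) = Add(3, Mul(-1, Mul(Mul(2, d), -5))) = Add(3, Mul(-1, Mul(-10, d))) = Add(3, Mul(10, d)))
Mul(Add(Function('q')(Function('x')(3)), Function('M')(14)), -43) = Mul(Add(Add(3, Mul(10, -5)), -20), -43) = Mul(Add(Add(3, -50), -20), -43) = Mul(Add(-47, -20), -43) = Mul(-67, -43) = 2881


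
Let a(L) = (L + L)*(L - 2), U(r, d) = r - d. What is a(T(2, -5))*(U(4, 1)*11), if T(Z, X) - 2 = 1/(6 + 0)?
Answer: 143/6 ≈ 23.833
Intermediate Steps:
T(Z, X) = 13/6 (T(Z, X) = 2 + 1/(6 + 0) = 2 + 1/6 = 2 + ⅙ = 13/6)
a(L) = 2*L*(-2 + L) (a(L) = (2*L)*(-2 + L) = 2*L*(-2 + L))
a(T(2, -5))*(U(4, 1)*11) = (2*(13/6)*(-2 + 13/6))*((4 - 1*1)*11) = (2*(13/6)*(⅙))*((4 - 1)*11) = 13*(3*11)/18 = (13/18)*33 = 143/6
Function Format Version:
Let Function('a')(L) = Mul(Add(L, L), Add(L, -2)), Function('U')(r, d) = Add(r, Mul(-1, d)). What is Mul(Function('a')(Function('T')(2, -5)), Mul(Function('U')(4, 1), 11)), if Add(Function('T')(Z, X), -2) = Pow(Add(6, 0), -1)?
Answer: Rational(143, 6) ≈ 23.833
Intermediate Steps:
Function('T')(Z, X) = Rational(13, 6) (Function('T')(Z, X) = Add(2, Pow(Add(6, 0), -1)) = Add(2, Pow(6, -1)) = Add(2, Rational(1, 6)) = Rational(13, 6))
Function('a')(L) = Mul(2, L, Add(-2, L)) (Function('a')(L) = Mul(Mul(2, L), Add(-2, L)) = Mul(2, L, Add(-2, L)))
Mul(Function('a')(Function('T')(2, -5)), Mul(Function('U')(4, 1), 11)) = Mul(Mul(2, Rational(13, 6), Add(-2, Rational(13, 6))), Mul(Add(4, Mul(-1, 1)), 11)) = Mul(Mul(2, Rational(13, 6), Rational(1, 6)), Mul(Add(4, -1), 11)) = Mul(Rational(13, 18), Mul(3, 11)) = Mul(Rational(13, 18), 33) = Rational(143, 6)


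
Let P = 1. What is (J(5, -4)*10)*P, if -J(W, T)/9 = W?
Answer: -450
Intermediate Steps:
J(W, T) = -9*W
(J(5, -4)*10)*P = (-9*5*10)*1 = -45*10*1 = -450*1 = -450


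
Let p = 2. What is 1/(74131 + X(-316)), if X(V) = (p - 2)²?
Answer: 1/74131 ≈ 1.3490e-5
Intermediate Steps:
X(V) = 0 (X(V) = (2 - 2)² = 0² = 0)
1/(74131 + X(-316)) = 1/(74131 + 0) = 1/74131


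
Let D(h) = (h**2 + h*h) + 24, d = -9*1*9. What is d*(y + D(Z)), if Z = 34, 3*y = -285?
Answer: -181521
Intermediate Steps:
y = -95 (y = (1/3)*(-285) = -95)
d = -81 (d = -9*9 = -81)
D(h) = 24 + 2*h**2 (D(h) = (h**2 + h**2) + 24 = 2*h**2 + 24 = 24 + 2*h**2)
d*(y + D(Z)) = -81*(-95 + (24 + 2*34**2)) = -81*(-95 + (24 + 2*1156)) = -81*(-95 + (24 + 2312)) = -81*(-95 + 2336) = -81*2241 = -181521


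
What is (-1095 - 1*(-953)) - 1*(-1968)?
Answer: 1826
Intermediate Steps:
(-1095 - 1*(-953)) - 1*(-1968) = (-1095 + 953) + 1968 = -142 + 1968 = 1826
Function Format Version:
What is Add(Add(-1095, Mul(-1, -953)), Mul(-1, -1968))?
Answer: 1826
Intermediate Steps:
Add(Add(-1095, Mul(-1, -953)), Mul(-1, -1968)) = Add(Add(-1095, 953), 1968) = Add(-142, 1968) = 1826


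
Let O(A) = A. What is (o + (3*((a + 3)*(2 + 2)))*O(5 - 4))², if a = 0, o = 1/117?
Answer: 17749369/13689 ≈ 1296.6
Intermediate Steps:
o = 1/117 ≈ 0.0085470
(o + (3*((a + 3)*(2 + 2)))*O(5 - 4))² = (1/117 + (3*((0 + 3)*(2 + 2)))*(5 - 4))² = (1/117 + (3*(3*4))*1)² = (1/117 + (3*12)*1)² = (1/117 + 36*1)² = (1/117 + 36)² = (4213/117)² = 17749369/13689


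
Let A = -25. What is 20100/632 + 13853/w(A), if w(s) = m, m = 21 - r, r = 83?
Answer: -469306/2449 ≈ -191.63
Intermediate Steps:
m = -62 (m = 21 - 1*83 = 21 - 83 = -62)
w(s) = -62
20100/632 + 13853/w(A) = 20100/632 + 13853/(-62) = 20100*(1/632) + 13853*(-1/62) = 5025/158 - 13853/62 = -469306/2449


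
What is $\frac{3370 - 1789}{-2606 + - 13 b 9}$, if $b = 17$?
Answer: $- \frac{1581}{4595} \approx -0.34407$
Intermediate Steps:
$\frac{3370 - 1789}{-2606 + - 13 b 9} = \frac{3370 - 1789}{-2606 + \left(-13\right) 17 \cdot 9} = \frac{1581}{-2606 - 1989} = \frac{1581}{-4595} = 1581 \left(- \frac{1}{4595}\right) = - \frac{1581}{4595}$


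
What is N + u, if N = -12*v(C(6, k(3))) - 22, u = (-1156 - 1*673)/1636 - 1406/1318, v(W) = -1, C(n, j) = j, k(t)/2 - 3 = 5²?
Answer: -13136659/1078124 ≈ -12.185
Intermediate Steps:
k(t) = 56 (k(t) = 6 + 2*5² = 6 + 2*25 = 6 + 50 = 56)
u = -2355419/1078124 (u = (-1156 - 673)*(1/1636) - 1406*1/1318 = -1829*1/1636 - 703/659 = -1829/1636 - 703/659 = -2355419/1078124 ≈ -2.1847)
N = -10 (N = -12*(-1) - 22 = 12 - 22 = -10)
N + u = -10 - 2355419/1078124 = -13136659/1078124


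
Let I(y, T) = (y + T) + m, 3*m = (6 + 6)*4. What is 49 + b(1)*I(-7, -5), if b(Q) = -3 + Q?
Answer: 41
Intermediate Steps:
m = 16 (m = ((6 + 6)*4)/3 = (12*4)/3 = (⅓)*48 = 16)
I(y, T) = 16 + T + y (I(y, T) = (y + T) + 16 = (T + y) + 16 = 16 + T + y)
49 + b(1)*I(-7, -5) = 49 + (-3 + 1)*(16 - 5 - 7) = 49 - 2*4 = 49 - 8 = 41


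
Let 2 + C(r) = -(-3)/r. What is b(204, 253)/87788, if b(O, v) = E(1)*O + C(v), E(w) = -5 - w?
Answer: -310175/22210364 ≈ -0.013965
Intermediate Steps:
C(r) = -2 + 3/r (C(r) = -2 - (-3)/r = -2 + 3/r)
b(O, v) = -2 - 6*O + 3/v (b(O, v) = (-5 - 1*1)*O + (-2 + 3/v) = (-5 - 1)*O + (-2 + 3/v) = -6*O + (-2 + 3/v) = -2 - 6*O + 3/v)
b(204, 253)/87788 = (-2 - 6*204 + 3/253)/87788 = (-2 - 1224 + 3*(1/253))*(1/87788) = (-2 - 1224 + 3/253)*(1/87788) = -310175/253*1/87788 = -310175/22210364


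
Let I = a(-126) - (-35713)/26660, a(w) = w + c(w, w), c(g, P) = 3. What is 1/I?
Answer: -26660/3243467 ≈ -0.0082196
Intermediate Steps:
a(w) = 3 + w (a(w) = w + 3 = 3 + w)
I = -3243467/26660 (I = (3 - 126) - (-35713)/26660 = -123 - (-35713)/26660 = -123 - 1*(-35713/26660) = -123 + 35713/26660 = -3243467/26660 ≈ -121.66)
1/I = 1/(-3243467/26660) = -26660/3243467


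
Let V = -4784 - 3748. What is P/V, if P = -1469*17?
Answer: 24973/8532 ≈ 2.9270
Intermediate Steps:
P = -24973
V = -8532
P/V = -24973/(-8532) = -24973*(-1/8532) = 24973/8532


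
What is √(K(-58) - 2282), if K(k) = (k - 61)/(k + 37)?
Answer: I*√20487/3 ≈ 47.711*I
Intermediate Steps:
K(k) = (-61 + k)/(37 + k)
√(K(-58) - 2282) = √((-61 - 58)/(37 - 58) - 2282) = √(-119/(-21) - 2282) = √(-1/21*(-119) - 2282) = √(17/3 - 2282) = √(-6829/3) = I*√20487/3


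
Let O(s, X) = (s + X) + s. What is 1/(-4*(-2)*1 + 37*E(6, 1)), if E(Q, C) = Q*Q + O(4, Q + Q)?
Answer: 1/2080 ≈ 0.00048077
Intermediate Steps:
O(s, X) = X + 2*s (O(s, X) = (X + s) + s = X + 2*s)
E(Q, C) = 8 + Q² + 2*Q (E(Q, C) = Q*Q + ((Q + Q) + 2*4) = Q² + (2*Q + 8) = Q² + (8 + 2*Q) = 8 + Q² + 2*Q)
1/(-4*(-2)*1 + 37*E(6, 1)) = 1/(-4*(-2)*1 + 37*(8 + 6² + 2*6)) = 1/(8*1 + 37*(8 + 36 + 12)) = 1/(8 + 37*56) = 1/(8 + 2072) = 1/2080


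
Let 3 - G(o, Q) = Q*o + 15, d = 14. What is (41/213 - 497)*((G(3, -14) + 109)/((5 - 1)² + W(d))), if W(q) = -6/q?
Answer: -102962860/23217 ≈ -4434.8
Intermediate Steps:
G(o, Q) = -12 - Q*o (G(o, Q) = 3 - (Q*o + 15) = 3 - (15 + Q*o) = 3 + (-15 - Q*o) = -12 - Q*o)
(41/213 - 497)*((G(3, -14) + 109)/((5 - 1)² + W(d))) = (41/213 - 497)*(((-12 - 1*(-14)*3) + 109)/((5 - 1)² - 6/14)) = (41*(1/213) - 497)*(((-12 + 42) + 109)/(4² - 6*1/14)) = (41/213 - 497)*((30 + 109)/(16 - 3/7)) = -14708980/(213*109/7) = -14708980*7/(213*109) = -105820/213*973/109 = -102962860/23217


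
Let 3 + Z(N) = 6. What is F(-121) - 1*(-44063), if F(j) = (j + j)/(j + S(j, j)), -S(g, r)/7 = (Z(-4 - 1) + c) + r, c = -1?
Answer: 15686307/356 ≈ 44063.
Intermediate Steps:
Z(N) = 3 (Z(N) = -3 + 6 = 3)
S(g, r) = -14 - 7*r (S(g, r) = -7*((3 - 1) + r) = -7*(2 + r) = -14 - 7*r)
F(j) = 2*j/(-14 - 6*j) (F(j) = (j + j)/(j + (-14 - 7*j)) = (2*j)/(-14 - 6*j) = 2*j/(-14 - 6*j))
F(-121) - 1*(-44063) = -1*(-121)/(7 + 3*(-121)) - 1*(-44063) = -1*(-121)/(7 - 363) + 44063 = -1*(-121)/(-356) + 44063 = -1*(-121)*(-1/356) + 44063 = -121/356 + 44063 = 15686307/356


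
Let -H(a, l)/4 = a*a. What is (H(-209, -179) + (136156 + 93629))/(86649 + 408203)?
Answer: 55061/494852 ≈ 0.11127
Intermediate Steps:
H(a, l) = -4*a² (H(a, l) = -4*a*a = -4*a²)
(H(-209, -179) + (136156 + 93629))/(86649 + 408203) = (-4*(-209)² + (136156 + 93629))/(86649 + 408203) = (-4*43681 + 229785)/494852 = (-174724 + 229785)*(1/494852) = 55061*(1/494852) = 55061/494852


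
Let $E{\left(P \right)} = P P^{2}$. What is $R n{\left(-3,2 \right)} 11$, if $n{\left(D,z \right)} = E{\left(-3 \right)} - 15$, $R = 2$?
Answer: $-924$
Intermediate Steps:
$E{\left(P \right)} = P^{3}$
$n{\left(D,z \right)} = -42$ ($n{\left(D,z \right)} = \left(-3\right)^{3} - 15 = -27 - 15 = -42$)
$R n{\left(-3,2 \right)} 11 = 2 \left(-42\right) 11 = \left(-84\right) 11 = -924$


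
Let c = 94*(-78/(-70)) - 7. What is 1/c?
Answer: 35/3421 ≈ 0.010231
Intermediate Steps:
c = 3421/35 (c = 94*(-78*(-1/70)) - 7 = 94*(39/35) - 7 = 3666/35 - 7 = 3421/35 ≈ 97.743)
1/c = 1/(3421/35) = 35/3421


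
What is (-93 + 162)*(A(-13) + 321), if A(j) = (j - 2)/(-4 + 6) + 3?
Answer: 43677/2 ≈ 21839.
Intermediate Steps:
A(j) = 2 + j/2 (A(j) = (-2 + j)/2 + 3 = (-2 + j)*(1/2) + 3 = (-1 + j/2) + 3 = 2 + j/2)
(-93 + 162)*(A(-13) + 321) = (-93 + 162)*((2 + (1/2)*(-13)) + 321) = 69*((2 - 13/2) + 321) = 69*(-9/2 + 321) = 69*(633/2) = 43677/2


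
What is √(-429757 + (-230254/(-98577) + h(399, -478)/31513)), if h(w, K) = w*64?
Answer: I*√51199468693163507453743/345161889 ≈ 655.56*I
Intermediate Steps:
h(w, K) = 64*w
√(-429757 + (-230254/(-98577) + h(399, -478)/31513)) = √(-429757 + (-230254/(-98577) + (64*399)/31513)) = √(-429757 + (-230254*(-1/98577) + 25536*(1/31513))) = √(-429757 + (230254/98577 + 25536/31513)) = √(-429757 + 9773256574/3106457001) = √(-1335011868122183/3106457001) = I*√51199468693163507453743/345161889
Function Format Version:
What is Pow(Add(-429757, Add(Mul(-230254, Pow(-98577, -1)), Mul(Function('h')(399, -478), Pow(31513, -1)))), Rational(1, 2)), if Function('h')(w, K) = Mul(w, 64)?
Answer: Mul(Rational(1, 345161889), I, Pow(51199468693163507453743, Rational(1, 2))) ≈ Mul(655.56, I)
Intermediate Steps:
Function('h')(w, K) = Mul(64, w)
Pow(Add(-429757, Add(Mul(-230254, Pow(-98577, -1)), Mul(Function('h')(399, -478), Pow(31513, -1)))), Rational(1, 2)) = Pow(Add(-429757, Add(Mul(-230254, Pow(-98577, -1)), Mul(Mul(64, 399), Pow(31513, -1)))), Rational(1, 2)) = Pow(Add(-429757, Add(Mul(-230254, Rational(-1, 98577)), Mul(25536, Rational(1, 31513)))), Rational(1, 2)) = Pow(Add(-429757, Add(Rational(230254, 98577), Rational(25536, 31513))), Rational(1, 2)) = Pow(Add(-429757, Rational(9773256574, 3106457001)), Rational(1, 2)) = Pow(Rational(-1335011868122183, 3106457001), Rational(1, 2)) = Mul(Rational(1, 345161889), I, Pow(51199468693163507453743, Rational(1, 2)))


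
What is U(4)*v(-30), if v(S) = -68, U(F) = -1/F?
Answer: 17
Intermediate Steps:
U(4)*v(-30) = -1/4*(-68) = -1*¼*(-68) = -¼*(-68) = 17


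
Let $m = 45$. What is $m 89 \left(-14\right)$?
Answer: $-56070$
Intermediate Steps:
$m 89 \left(-14\right) = 45 \cdot 89 \left(-14\right) = 4005 \left(-14\right) = -56070$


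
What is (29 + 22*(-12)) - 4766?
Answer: -5001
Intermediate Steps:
(29 + 22*(-12)) - 4766 = (29 - 264) - 4766 = -235 - 4766 = -5001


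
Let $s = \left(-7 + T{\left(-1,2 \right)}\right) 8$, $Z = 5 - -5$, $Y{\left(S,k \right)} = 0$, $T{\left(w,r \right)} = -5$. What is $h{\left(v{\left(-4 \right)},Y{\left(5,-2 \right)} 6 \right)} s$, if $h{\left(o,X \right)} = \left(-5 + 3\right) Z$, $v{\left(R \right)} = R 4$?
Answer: $1920$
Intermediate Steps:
$Z = 10$ ($Z = 5 + 5 = 10$)
$v{\left(R \right)} = 4 R$
$s = -96$ ($s = \left(-7 - 5\right) 8 = \left(-12\right) 8 = -96$)
$h{\left(o,X \right)} = -20$ ($h{\left(o,X \right)} = \left(-5 + 3\right) 10 = \left(-2\right) 10 = -20$)
$h{\left(v{\left(-4 \right)},Y{\left(5,-2 \right)} 6 \right)} s = \left(-20\right) \left(-96\right) = 1920$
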